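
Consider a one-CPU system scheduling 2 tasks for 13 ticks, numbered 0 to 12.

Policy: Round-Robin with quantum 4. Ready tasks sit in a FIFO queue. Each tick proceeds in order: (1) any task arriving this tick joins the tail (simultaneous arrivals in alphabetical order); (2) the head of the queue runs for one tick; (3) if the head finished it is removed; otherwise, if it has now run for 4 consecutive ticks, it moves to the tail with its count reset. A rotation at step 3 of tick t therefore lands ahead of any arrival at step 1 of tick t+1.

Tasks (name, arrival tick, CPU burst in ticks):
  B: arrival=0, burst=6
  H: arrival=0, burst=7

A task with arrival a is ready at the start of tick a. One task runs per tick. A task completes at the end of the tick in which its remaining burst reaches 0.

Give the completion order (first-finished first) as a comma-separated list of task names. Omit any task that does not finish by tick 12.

completion order = B, H

t=0: queue=[B,H] q_used=0 → run B
t=1: queue=[B,H] q_used=1 → run B
t=2: queue=[B,H] q_used=2 → run B
t=3: queue=[B,H] q_used=3 → run B
t=4: queue=[H,B] q_used=0 → run H
t=5: queue=[H,B] q_used=1 → run H
t=6: queue=[H,B] q_used=2 → run H
t=7: queue=[H,B] q_used=3 → run H
t=8: queue=[B,H] q_used=0 → run B
t=9: queue=[B,H] q_used=1 → run B
t=10: queue=[H] q_used=0 → run H
t=11: queue=[H] q_used=1 → run H
t=12: queue=[H] q_used=2 → run H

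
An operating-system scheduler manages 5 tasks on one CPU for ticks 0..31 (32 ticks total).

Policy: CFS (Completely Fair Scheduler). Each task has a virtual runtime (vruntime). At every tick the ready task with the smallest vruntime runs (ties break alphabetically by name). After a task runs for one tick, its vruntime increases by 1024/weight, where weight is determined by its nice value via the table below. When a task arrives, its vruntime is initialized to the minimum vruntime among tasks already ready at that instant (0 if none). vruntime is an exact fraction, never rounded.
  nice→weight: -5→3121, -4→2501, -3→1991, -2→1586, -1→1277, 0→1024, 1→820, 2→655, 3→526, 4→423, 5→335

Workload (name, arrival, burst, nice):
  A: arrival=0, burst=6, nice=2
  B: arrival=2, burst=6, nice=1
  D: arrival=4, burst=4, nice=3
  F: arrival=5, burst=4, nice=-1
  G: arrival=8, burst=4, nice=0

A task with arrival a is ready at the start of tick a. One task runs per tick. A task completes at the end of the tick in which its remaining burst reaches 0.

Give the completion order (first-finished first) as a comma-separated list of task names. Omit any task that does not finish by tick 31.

completion order = F, A, G, B, D

t=0: vr[A=0] → run A
t=1: vr[A=1024/655] → run A
t=2: vr[A=2048/655 B=2048/655] → run A
t=3: vr[A=3072/655 B=2048/655] → run B
t=4: vr[A=3072/655 B=117504/26855 D=117504/26855] → run B
t=5: vr[A=3072/655 B=30208/5371 D=117504/26855 F=117504/26855] → run D
t=6: vr[A=3072/655 B=30208/5371 D=44653312/7062865 F=117504/26855] → run F
t=7: vr[A=3072/655 B=30208/5371 D=44653312/7062865 F=177552128/34293835] → run A
t=8: vr[A=4096/655 B=30208/5371 D=44653312/7062865 F=177552128/34293835 G=177552128/34293835] → run F
t=9: vr[A=4096/655 B=30208/5371 D=44653312/7062865 F=205051648/34293835 G=177552128/34293835] → run G
t=10: vr[A=4096/655 B=30208/5371 D=44653312/7062865 F=205051648/34293835 G=211845963/34293835] → run B
t=11: vr[A=4096/655 B=184576/26855 D=44653312/7062865 F=205051648/34293835 G=211845963/34293835] → run F
t=12: vr[A=4096/655 B=184576/26855 D=44653312/7062865 F=232551168/34293835 G=211845963/34293835] → run G
t=13: vr[A=4096/655 B=184576/26855 D=44653312/7062865 F=232551168/34293835 G=246139798/34293835] → run A
t=14: vr[A=1024/131 B=184576/26855 D=44653312/7062865 F=232551168/34293835 G=246139798/34293835] → run D
t=15: vr[A=1024/131 B=184576/26855 D=58403072/7062865 F=232551168/34293835 G=246139798/34293835] → run F
t=16: vr[A=1024/131 B=184576/26855 D=58403072/7062865 G=246139798/34293835] → run B
t=17: vr[A=1024/131 B=218112/26855 D=58403072/7062865 G=246139798/34293835] → run G
t=18: vr[A=1024/131 B=218112/26855 D=58403072/7062865 G=280433633/34293835] → run A
t=19: vr[B=218112/26855 D=58403072/7062865 G=280433633/34293835] → run B
t=20: vr[B=251648/26855 D=58403072/7062865 G=280433633/34293835] → run G
t=21: vr[B=251648/26855 D=58403072/7062865] → run D
t=22: vr[B=251648/26855 D=72152832/7062865] → run B
t=23: vr[D=72152832/7062865] → run D
t=24: (idle)
t=25: (idle)
t=26: (idle)
t=27: (idle)
t=28: (idle)
t=29: (idle)
t=30: (idle)
t=31: (idle)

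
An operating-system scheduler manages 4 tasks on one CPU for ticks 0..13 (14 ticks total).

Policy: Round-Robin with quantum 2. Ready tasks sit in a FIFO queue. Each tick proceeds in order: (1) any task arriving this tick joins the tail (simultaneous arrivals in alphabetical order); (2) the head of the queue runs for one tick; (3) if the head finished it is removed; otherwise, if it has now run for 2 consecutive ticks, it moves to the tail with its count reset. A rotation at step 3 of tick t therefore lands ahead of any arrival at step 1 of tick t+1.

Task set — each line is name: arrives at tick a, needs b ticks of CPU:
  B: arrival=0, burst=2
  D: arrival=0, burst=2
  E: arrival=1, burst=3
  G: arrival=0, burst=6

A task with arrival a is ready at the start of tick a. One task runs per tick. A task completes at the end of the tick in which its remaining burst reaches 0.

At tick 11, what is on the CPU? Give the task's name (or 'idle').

t=0: queue=[B,D,G] q_used=0 → run B
t=1: queue=[B,D,G,E] q_used=1 → run B
t=2: queue=[D,G,E] q_used=0 → run D
t=3: queue=[D,G,E] q_used=1 → run D
t=4: queue=[G,E] q_used=0 → run G
t=5: queue=[G,E] q_used=1 → run G
t=6: queue=[E,G] q_used=0 → run E
t=7: queue=[E,G] q_used=1 → run E
t=8: queue=[G,E] q_used=0 → run G
t=9: queue=[G,E] q_used=1 → run G
t=10: queue=[E,G] q_used=0 → run E
t=11: queue=[G] q_used=0 → run G
t=12: queue=[G] q_used=1 → run G
t=13: (idle)

running at tick 11 = G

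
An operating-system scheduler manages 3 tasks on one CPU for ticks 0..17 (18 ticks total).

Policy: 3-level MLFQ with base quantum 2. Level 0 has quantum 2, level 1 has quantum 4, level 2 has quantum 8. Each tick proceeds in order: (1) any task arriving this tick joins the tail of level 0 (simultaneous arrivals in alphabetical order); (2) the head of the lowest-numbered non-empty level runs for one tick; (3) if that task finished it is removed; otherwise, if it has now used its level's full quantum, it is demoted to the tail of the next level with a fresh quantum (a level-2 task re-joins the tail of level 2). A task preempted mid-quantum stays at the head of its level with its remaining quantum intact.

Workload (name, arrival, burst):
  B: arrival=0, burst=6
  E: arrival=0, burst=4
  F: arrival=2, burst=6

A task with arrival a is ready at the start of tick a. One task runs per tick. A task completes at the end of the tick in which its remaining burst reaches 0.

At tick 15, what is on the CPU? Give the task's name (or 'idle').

running at tick 15 = F

t=0: L0/L1/L2 = BE/-/- → run B
t=1: L0/L1/L2 = BE/-/- → run B
t=2: L0/L1/L2 = EF/B/- → run E
t=3: L0/L1/L2 = EF/B/- → run E
t=4: L0/L1/L2 = F/BE/- → run F
t=5: L0/L1/L2 = F/BE/- → run F
t=6: L0/L1/L2 = -/BEF/- → run B
t=7: L0/L1/L2 = -/BEF/- → run B
t=8: L0/L1/L2 = -/BEF/- → run B
t=9: L0/L1/L2 = -/BEF/- → run B
t=10: L0/L1/L2 = -/EF/- → run E
t=11: L0/L1/L2 = -/EF/- → run E
t=12: L0/L1/L2 = -/F/- → run F
t=13: L0/L1/L2 = -/F/- → run F
t=14: L0/L1/L2 = -/F/- → run F
t=15: L0/L1/L2 = -/F/- → run F
t=16: (idle)
t=17: (idle)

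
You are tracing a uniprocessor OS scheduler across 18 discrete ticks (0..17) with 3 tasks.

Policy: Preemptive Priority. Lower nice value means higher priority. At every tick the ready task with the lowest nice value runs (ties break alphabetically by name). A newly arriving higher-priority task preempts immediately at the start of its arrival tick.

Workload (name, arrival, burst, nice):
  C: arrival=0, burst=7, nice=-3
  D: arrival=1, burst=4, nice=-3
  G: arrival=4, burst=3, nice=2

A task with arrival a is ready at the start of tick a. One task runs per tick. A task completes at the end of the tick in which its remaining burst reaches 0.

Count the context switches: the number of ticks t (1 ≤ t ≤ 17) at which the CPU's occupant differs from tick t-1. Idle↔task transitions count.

context switches = 3

t=0: ready={C} → run C
t=1: ready={C,D} → run C
t=2: ready={C,D} → run C
t=3: ready={C,D} → run C
t=4: ready={C,D,G} → run C
t=5: ready={C,D,G} → run C
t=6: ready={C,D,G} → run C
t=7: ready={D,G} → run D
t=8: ready={D,G} → run D
t=9: ready={D,G} → run D
t=10: ready={D,G} → run D
t=11: ready={G} → run G
t=12: ready={G} → run G
t=13: ready={G} → run G
t=14: (idle)
t=15: (idle)
t=16: (idle)
t=17: (idle)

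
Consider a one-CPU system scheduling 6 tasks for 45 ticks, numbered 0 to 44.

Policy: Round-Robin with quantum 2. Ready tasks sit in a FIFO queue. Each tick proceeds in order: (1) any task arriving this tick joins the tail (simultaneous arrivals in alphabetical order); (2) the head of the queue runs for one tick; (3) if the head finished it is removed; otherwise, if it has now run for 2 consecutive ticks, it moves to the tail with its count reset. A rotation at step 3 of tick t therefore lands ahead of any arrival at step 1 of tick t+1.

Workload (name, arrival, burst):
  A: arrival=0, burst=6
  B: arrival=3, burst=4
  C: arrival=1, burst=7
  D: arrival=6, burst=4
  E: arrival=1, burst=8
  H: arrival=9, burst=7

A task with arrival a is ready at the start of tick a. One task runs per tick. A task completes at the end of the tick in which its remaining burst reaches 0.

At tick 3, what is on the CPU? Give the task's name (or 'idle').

running at tick 3 = C

t=0: queue=[A] q_used=0 → run A
t=1: queue=[A,C,E] q_used=1 → run A
t=2: queue=[C,E,A] q_used=0 → run C
t=3: queue=[C,E,A,B] q_used=1 → run C
t=4: queue=[E,A,B,C] q_used=0 → run E
t=5: queue=[E,A,B,C] q_used=1 → run E
t=6: queue=[A,B,C,E,D] q_used=0 → run A
t=7: queue=[A,B,C,E,D] q_used=1 → run A
t=8: queue=[B,C,E,D,A] q_used=0 → run B
t=9: queue=[B,C,E,D,A,H] q_used=1 → run B
t=10: queue=[C,E,D,A,H,B] q_used=0 → run C
t=11: queue=[C,E,D,A,H,B] q_used=1 → run C
t=12: queue=[E,D,A,H,B,C] q_used=0 → run E
t=13: queue=[E,D,A,H,B,C] q_used=1 → run E
t=14: queue=[D,A,H,B,C,E] q_used=0 → run D
t=15: queue=[D,A,H,B,C,E] q_used=1 → run D
t=16: queue=[A,H,B,C,E,D] q_used=0 → run A
t=17: queue=[A,H,B,C,E,D] q_used=1 → run A
t=18: queue=[H,B,C,E,D] q_used=0 → run H
t=19: queue=[H,B,C,E,D] q_used=1 → run H
t=20: queue=[B,C,E,D,H] q_used=0 → run B
t=21: queue=[B,C,E,D,H] q_used=1 → run B
t=22: queue=[C,E,D,H] q_used=0 → run C
t=23: queue=[C,E,D,H] q_used=1 → run C
t=24: queue=[E,D,H,C] q_used=0 → run E
t=25: queue=[E,D,H,C] q_used=1 → run E
t=26: queue=[D,H,C,E] q_used=0 → run D
t=27: queue=[D,H,C,E] q_used=1 → run D
t=28: queue=[H,C,E] q_used=0 → run H
t=29: queue=[H,C,E] q_used=1 → run H
t=30: queue=[C,E,H] q_used=0 → run C
t=31: queue=[E,H] q_used=0 → run E
t=32: queue=[E,H] q_used=1 → run E
t=33: queue=[H] q_used=0 → run H
t=34: queue=[H] q_used=1 → run H
t=35: queue=[H] q_used=0 → run H
t=36: (idle)
t=37: (idle)
t=38: (idle)
t=39: (idle)
t=40: (idle)
t=41: (idle)
t=42: (idle)
t=43: (idle)
t=44: (idle)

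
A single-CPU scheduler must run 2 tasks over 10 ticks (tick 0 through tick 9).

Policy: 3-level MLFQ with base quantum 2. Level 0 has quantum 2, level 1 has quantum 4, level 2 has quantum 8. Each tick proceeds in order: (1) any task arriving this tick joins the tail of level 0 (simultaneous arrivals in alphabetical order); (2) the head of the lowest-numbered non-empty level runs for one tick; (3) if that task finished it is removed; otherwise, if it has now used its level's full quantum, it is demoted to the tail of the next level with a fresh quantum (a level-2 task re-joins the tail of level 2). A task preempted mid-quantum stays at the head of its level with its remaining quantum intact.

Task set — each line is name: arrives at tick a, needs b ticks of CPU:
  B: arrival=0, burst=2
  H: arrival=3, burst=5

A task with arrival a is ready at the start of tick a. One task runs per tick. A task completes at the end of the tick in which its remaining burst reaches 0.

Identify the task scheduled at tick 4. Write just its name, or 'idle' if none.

t=0: L0/L1/L2 = B/-/- → run B
t=1: L0/L1/L2 = B/-/- → run B
t=2: (idle)
t=3: L0/L1/L2 = H/-/- → run H
t=4: L0/L1/L2 = H/-/- → run H
t=5: L0/L1/L2 = -/H/- → run H
t=6: L0/L1/L2 = -/H/- → run H
t=7: L0/L1/L2 = -/H/- → run H
t=8: (idle)
t=9: (idle)

running at tick 4 = H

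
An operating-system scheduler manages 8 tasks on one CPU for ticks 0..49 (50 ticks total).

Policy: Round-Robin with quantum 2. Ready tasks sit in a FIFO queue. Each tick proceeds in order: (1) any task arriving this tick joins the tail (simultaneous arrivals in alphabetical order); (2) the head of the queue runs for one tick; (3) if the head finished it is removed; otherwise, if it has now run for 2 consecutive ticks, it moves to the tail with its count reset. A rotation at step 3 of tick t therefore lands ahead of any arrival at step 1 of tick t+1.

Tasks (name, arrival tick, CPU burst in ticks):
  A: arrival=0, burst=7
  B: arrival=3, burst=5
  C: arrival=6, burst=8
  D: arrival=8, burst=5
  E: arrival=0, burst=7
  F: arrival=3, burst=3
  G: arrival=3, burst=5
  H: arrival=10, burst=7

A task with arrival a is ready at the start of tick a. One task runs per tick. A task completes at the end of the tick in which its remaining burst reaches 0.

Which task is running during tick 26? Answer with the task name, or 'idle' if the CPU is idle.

t=0: queue=[A,E] q_used=0 → run A
t=1: queue=[A,E] q_used=1 → run A
t=2: queue=[E,A] q_used=0 → run E
t=3: queue=[E,A,B,F,G] q_used=1 → run E
t=4: queue=[A,B,F,G,E] q_used=0 → run A
t=5: queue=[A,B,F,G,E] q_used=1 → run A
t=6: queue=[B,F,G,E,A,C] q_used=0 → run B
t=7: queue=[B,F,G,E,A,C] q_used=1 → run B
t=8: queue=[F,G,E,A,C,B,D] q_used=0 → run F
t=9: queue=[F,G,E,A,C,B,D] q_used=1 → run F
t=10: queue=[G,E,A,C,B,D,F,H] q_used=0 → run G
t=11: queue=[G,E,A,C,B,D,F,H] q_used=1 → run G
t=12: queue=[E,A,C,B,D,F,H,G] q_used=0 → run E
t=13: queue=[E,A,C,B,D,F,H,G] q_used=1 → run E
t=14: queue=[A,C,B,D,F,H,G,E] q_used=0 → run A
t=15: queue=[A,C,B,D,F,H,G,E] q_used=1 → run A
t=16: queue=[C,B,D,F,H,G,E,A] q_used=0 → run C
t=17: queue=[C,B,D,F,H,G,E,A] q_used=1 → run C
t=18: queue=[B,D,F,H,G,E,A,C] q_used=0 → run B
t=19: queue=[B,D,F,H,G,E,A,C] q_used=1 → run B
t=20: queue=[D,F,H,G,E,A,C,B] q_used=0 → run D
t=21: queue=[D,F,H,G,E,A,C,B] q_used=1 → run D
t=22: queue=[F,H,G,E,A,C,B,D] q_used=0 → run F
t=23: queue=[H,G,E,A,C,B,D] q_used=0 → run H
t=24: queue=[H,G,E,A,C,B,D] q_used=1 → run H
t=25: queue=[G,E,A,C,B,D,H] q_used=0 → run G
t=26: queue=[G,E,A,C,B,D,H] q_used=1 → run G
t=27: queue=[E,A,C,B,D,H,G] q_used=0 → run E
t=28: queue=[E,A,C,B,D,H,G] q_used=1 → run E
t=29: queue=[A,C,B,D,H,G,E] q_used=0 → run A
t=30: queue=[C,B,D,H,G,E] q_used=0 → run C
t=31: queue=[C,B,D,H,G,E] q_used=1 → run C
t=32: queue=[B,D,H,G,E,C] q_used=0 → run B
t=33: queue=[D,H,G,E,C] q_used=0 → run D
t=34: queue=[D,H,G,E,C] q_used=1 → run D
t=35: queue=[H,G,E,C,D] q_used=0 → run H
t=36: queue=[H,G,E,C,D] q_used=1 → run H
t=37: queue=[G,E,C,D,H] q_used=0 → run G
t=38: queue=[E,C,D,H] q_used=0 → run E
t=39: queue=[C,D,H] q_used=0 → run C
t=40: queue=[C,D,H] q_used=1 → run C
t=41: queue=[D,H,C] q_used=0 → run D
t=42: queue=[H,C] q_used=0 → run H
t=43: queue=[H,C] q_used=1 → run H
t=44: queue=[C,H] q_used=0 → run C
t=45: queue=[C,H] q_used=1 → run C
t=46: queue=[H] q_used=0 → run H
t=47: (idle)
t=48: (idle)
t=49: (idle)

running at tick 26 = G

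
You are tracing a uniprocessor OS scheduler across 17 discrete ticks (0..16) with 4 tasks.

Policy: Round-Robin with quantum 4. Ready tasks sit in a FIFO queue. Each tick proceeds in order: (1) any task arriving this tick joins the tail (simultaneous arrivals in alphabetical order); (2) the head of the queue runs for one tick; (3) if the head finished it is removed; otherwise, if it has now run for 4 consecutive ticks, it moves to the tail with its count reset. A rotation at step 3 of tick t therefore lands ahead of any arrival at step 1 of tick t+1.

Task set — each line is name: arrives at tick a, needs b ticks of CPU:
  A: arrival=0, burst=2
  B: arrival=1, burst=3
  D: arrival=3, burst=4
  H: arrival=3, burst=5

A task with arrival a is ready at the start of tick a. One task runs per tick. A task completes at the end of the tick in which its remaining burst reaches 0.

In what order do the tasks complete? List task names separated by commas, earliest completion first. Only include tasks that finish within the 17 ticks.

completion order = A, B, D, H

t=0: queue=[A] q_used=0 → run A
t=1: queue=[A,B] q_used=1 → run A
t=2: queue=[B] q_used=0 → run B
t=3: queue=[B,D,H] q_used=1 → run B
t=4: queue=[B,D,H] q_used=2 → run B
t=5: queue=[D,H] q_used=0 → run D
t=6: queue=[D,H] q_used=1 → run D
t=7: queue=[D,H] q_used=2 → run D
t=8: queue=[D,H] q_used=3 → run D
t=9: queue=[H] q_used=0 → run H
t=10: queue=[H] q_used=1 → run H
t=11: queue=[H] q_used=2 → run H
t=12: queue=[H] q_used=3 → run H
t=13: queue=[H] q_used=0 → run H
t=14: (idle)
t=15: (idle)
t=16: (idle)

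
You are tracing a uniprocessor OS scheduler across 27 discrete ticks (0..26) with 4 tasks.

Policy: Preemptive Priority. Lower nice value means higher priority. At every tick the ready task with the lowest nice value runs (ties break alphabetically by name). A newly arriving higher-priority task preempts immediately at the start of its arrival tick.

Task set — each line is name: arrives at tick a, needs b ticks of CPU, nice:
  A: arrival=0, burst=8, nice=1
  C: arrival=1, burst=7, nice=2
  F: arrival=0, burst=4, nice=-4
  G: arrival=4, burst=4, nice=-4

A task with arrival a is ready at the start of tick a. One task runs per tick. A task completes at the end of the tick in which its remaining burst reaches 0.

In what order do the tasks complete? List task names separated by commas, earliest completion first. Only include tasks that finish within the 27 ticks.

completion order = F, G, A, C

t=0: ready={A,F} → run F
t=1: ready={A,C,F} → run F
t=2: ready={A,C,F} → run F
t=3: ready={A,C,F} → run F
t=4: ready={A,C,G} → run G
t=5: ready={A,C,G} → run G
t=6: ready={A,C,G} → run G
t=7: ready={A,C,G} → run G
t=8: ready={A,C} → run A
t=9: ready={A,C} → run A
t=10: ready={A,C} → run A
t=11: ready={A,C} → run A
t=12: ready={A,C} → run A
t=13: ready={A,C} → run A
t=14: ready={A,C} → run A
t=15: ready={A,C} → run A
t=16: ready={C} → run C
t=17: ready={C} → run C
t=18: ready={C} → run C
t=19: ready={C} → run C
t=20: ready={C} → run C
t=21: ready={C} → run C
t=22: ready={C} → run C
t=23: (idle)
t=24: (idle)
t=25: (idle)
t=26: (idle)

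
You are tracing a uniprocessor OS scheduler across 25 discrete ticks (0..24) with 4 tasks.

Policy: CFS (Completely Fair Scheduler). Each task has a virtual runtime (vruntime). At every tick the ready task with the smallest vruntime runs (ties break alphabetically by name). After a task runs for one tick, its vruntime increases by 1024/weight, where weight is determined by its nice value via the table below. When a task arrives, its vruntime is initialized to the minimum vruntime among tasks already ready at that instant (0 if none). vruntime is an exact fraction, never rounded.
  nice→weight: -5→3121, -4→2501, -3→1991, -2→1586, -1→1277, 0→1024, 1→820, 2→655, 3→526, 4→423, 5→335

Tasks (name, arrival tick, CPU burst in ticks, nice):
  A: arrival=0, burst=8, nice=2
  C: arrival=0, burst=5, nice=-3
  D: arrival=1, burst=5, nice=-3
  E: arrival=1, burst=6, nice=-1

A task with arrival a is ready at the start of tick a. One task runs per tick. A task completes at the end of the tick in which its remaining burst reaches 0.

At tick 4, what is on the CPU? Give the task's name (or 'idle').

running at tick 4 = C

t=0: vr[A=0 C=0] → run A
t=1: vr[A=1024/655 C=0 D=0 E=0] → run C
t=2: vr[A=1024/655 C=1024/1991 D=0 E=0] → run D
t=3: vr[A=1024/655 C=1024/1991 D=1024/1991 E=0] → run E
t=4: vr[A=1024/655 C=1024/1991 D=1024/1991 E=1024/1277] → run C
t=5: vr[A=1024/655 C=2048/1991 D=1024/1991 E=1024/1277] → run D
t=6: vr[A=1024/655 C=2048/1991 D=2048/1991 E=1024/1277] → run E
t=7: vr[A=1024/655 C=2048/1991 D=2048/1991 E=2048/1277] → run C
t=8: vr[A=1024/655 C=3072/1991 D=2048/1991 E=2048/1277] → run D
t=9: vr[A=1024/655 C=3072/1991 D=3072/1991 E=2048/1277] → run C
t=10: vr[A=1024/655 C=4096/1991 D=3072/1991 E=2048/1277] → run D
t=11: vr[A=1024/655 C=4096/1991 D=4096/1991 E=2048/1277] → run A
t=12: vr[A=2048/655 C=4096/1991 D=4096/1991 E=2048/1277] → run E
t=13: vr[A=2048/655 C=4096/1991 D=4096/1991 E=3072/1277] → run C
t=14: vr[A=2048/655 D=4096/1991 E=3072/1277] → run D
t=15: vr[A=2048/655 E=3072/1277] → run E
t=16: vr[A=2048/655 E=4096/1277] → run A
t=17: vr[A=3072/655 E=4096/1277] → run E
t=18: vr[A=3072/655 E=5120/1277] → run E
t=19: vr[A=3072/655] → run A
t=20: vr[A=4096/655] → run A
t=21: vr[A=1024/131] → run A
t=22: vr[A=6144/655] → run A
t=23: vr[A=7168/655] → run A
t=24: (idle)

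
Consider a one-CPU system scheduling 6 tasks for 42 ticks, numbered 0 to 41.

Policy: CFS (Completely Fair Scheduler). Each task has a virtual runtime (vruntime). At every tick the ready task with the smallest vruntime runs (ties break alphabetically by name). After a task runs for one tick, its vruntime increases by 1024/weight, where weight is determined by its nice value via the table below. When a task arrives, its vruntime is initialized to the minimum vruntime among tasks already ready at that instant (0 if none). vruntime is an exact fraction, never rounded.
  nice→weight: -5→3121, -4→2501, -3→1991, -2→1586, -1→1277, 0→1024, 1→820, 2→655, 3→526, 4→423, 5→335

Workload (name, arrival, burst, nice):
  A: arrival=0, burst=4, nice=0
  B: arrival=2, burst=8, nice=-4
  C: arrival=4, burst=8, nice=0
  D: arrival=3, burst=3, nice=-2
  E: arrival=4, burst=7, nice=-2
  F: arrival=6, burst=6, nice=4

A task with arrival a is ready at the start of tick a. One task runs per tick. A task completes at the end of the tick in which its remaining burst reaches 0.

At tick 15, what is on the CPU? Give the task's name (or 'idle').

running at tick 15 = D

t=0: vr[A=0] → run A
t=1: vr[A=1] → run A
t=2: vr[A=2 B=2] → run A
t=3: vr[A=3 B=2 D=2] → run B
t=4: vr[A=3 B=6026/2501 C=2 D=2 E=2] → run C
t=5: vr[A=3 B=6026/2501 C=3 D=2 E=2] → run D
t=6: vr[A=3 B=6026/2501 C=3 D=2098/793 E=2 F=2] → run E
t=7: vr[A=3 B=6026/2501 C=3 D=2098/793 E=2098/793 F=2] → run F
t=8: vr[A=3 B=6026/2501 C=3 D=2098/793 E=2098/793 F=1870/423] → run B
t=9: vr[A=3 B=7050/2501 C=3 D=2098/793 E=2098/793 F=1870/423] → run D
t=10: vr[A=3 B=7050/2501 C=3 D=2610/793 E=2098/793 F=1870/423] → run E
t=11: vr[A=3 B=7050/2501 C=3 D=2610/793 E=2610/793 F=1870/423] → run B
t=12: vr[A=3 B=8074/2501 C=3 D=2610/793 E=2610/793 F=1870/423] → run A
t=13: vr[B=8074/2501 C=3 D=2610/793 E=2610/793 F=1870/423] → run C
t=14: vr[B=8074/2501 C=4 D=2610/793 E=2610/793 F=1870/423] → run B
t=15: vr[B=9098/2501 C=4 D=2610/793 E=2610/793 F=1870/423] → run D
t=16: vr[B=9098/2501 C=4 E=2610/793 F=1870/423] → run E
t=17: vr[B=9098/2501 C=4 E=3122/793 F=1870/423] → run B
t=18: vr[B=10122/2501 C=4 E=3122/793 F=1870/423] → run E
t=19: vr[B=10122/2501 C=4 E=3634/793 F=1870/423] → run C
t=20: vr[B=10122/2501 C=5 E=3634/793 F=1870/423] → run B
t=21: vr[B=11146/2501 C=5 E=3634/793 F=1870/423] → run F
t=22: vr[B=11146/2501 C=5 E=3634/793 F=2894/423] → run B
t=23: vr[B=12170/2501 C=5 E=3634/793 F=2894/423] → run E
t=24: vr[B=12170/2501 C=5 E=4146/793 F=2894/423] → run B
t=25: vr[C=5 E=4146/793 F=2894/423] → run C
t=26: vr[C=6 E=4146/793 F=2894/423] → run E
t=27: vr[C=6 E=4658/793 F=2894/423] → run E
t=28: vr[C=6 F=2894/423] → run C
t=29: vr[C=7 F=2894/423] → run F
t=30: vr[C=7 F=1306/141] → run C
t=31: vr[C=8 F=1306/141] → run C
t=32: vr[C=9 F=1306/141] → run C
t=33: vr[F=1306/141] → run F
t=34: vr[F=4942/423] → run F
t=35: vr[F=5966/423] → run F
t=36: (idle)
t=37: (idle)
t=38: (idle)
t=39: (idle)
t=40: (idle)
t=41: (idle)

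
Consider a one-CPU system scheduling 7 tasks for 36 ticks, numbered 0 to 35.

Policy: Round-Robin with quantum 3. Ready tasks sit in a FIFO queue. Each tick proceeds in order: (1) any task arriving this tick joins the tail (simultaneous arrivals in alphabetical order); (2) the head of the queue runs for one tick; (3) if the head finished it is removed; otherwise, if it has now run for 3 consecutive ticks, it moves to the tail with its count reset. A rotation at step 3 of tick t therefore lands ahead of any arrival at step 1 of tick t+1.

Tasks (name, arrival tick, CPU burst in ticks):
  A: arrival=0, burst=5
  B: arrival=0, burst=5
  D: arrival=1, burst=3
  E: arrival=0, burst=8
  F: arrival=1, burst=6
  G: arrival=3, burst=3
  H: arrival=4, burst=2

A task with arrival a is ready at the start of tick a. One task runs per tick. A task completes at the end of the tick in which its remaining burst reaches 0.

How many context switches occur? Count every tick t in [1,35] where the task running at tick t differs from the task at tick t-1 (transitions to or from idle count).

t=0: queue=[A,B,E] q_used=0 → run A
t=1: queue=[A,B,E,D,F] q_used=1 → run A
t=2: queue=[A,B,E,D,F] q_used=2 → run A
t=3: queue=[B,E,D,F,A,G] q_used=0 → run B
t=4: queue=[B,E,D,F,A,G,H] q_used=1 → run B
t=5: queue=[B,E,D,F,A,G,H] q_used=2 → run B
t=6: queue=[E,D,F,A,G,H,B] q_used=0 → run E
t=7: queue=[E,D,F,A,G,H,B] q_used=1 → run E
t=8: queue=[E,D,F,A,G,H,B] q_used=2 → run E
t=9: queue=[D,F,A,G,H,B,E] q_used=0 → run D
t=10: queue=[D,F,A,G,H,B,E] q_used=1 → run D
t=11: queue=[D,F,A,G,H,B,E] q_used=2 → run D
t=12: queue=[F,A,G,H,B,E] q_used=0 → run F
t=13: queue=[F,A,G,H,B,E] q_used=1 → run F
t=14: queue=[F,A,G,H,B,E] q_used=2 → run F
t=15: queue=[A,G,H,B,E,F] q_used=0 → run A
t=16: queue=[A,G,H,B,E,F] q_used=1 → run A
t=17: queue=[G,H,B,E,F] q_used=0 → run G
t=18: queue=[G,H,B,E,F] q_used=1 → run G
t=19: queue=[G,H,B,E,F] q_used=2 → run G
t=20: queue=[H,B,E,F] q_used=0 → run H
t=21: queue=[H,B,E,F] q_used=1 → run H
t=22: queue=[B,E,F] q_used=0 → run B
t=23: queue=[B,E,F] q_used=1 → run B
t=24: queue=[E,F] q_used=0 → run E
t=25: queue=[E,F] q_used=1 → run E
t=26: queue=[E,F] q_used=2 → run E
t=27: queue=[F,E] q_used=0 → run F
t=28: queue=[F,E] q_used=1 → run F
t=29: queue=[F,E] q_used=2 → run F
t=30: queue=[E] q_used=0 → run E
t=31: queue=[E] q_used=1 → run E
t=32: (idle)
t=33: (idle)
t=34: (idle)
t=35: (idle)

context switches = 12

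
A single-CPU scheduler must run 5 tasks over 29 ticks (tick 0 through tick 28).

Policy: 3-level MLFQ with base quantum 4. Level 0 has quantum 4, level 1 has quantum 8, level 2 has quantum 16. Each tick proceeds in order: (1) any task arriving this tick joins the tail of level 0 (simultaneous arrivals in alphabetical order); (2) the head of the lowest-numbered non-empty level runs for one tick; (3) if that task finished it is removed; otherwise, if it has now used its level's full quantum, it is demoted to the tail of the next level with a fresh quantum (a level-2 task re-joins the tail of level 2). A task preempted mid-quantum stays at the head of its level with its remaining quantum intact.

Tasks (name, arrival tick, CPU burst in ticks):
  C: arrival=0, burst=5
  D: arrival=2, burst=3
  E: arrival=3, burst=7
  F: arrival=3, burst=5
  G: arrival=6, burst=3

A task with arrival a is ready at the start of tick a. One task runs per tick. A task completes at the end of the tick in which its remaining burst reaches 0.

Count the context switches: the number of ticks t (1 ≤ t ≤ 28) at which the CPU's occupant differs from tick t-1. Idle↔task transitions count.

t=0: L0/L1/L2 = C/-/- → run C
t=1: L0/L1/L2 = C/-/- → run C
t=2: L0/L1/L2 = CD/-/- → run C
t=3: L0/L1/L2 = CDEF/-/- → run C
t=4: L0/L1/L2 = DEF/C/- → run D
t=5: L0/L1/L2 = DEF/C/- → run D
t=6: L0/L1/L2 = DEFG/C/- → run D
t=7: L0/L1/L2 = EFG/C/- → run E
t=8: L0/L1/L2 = EFG/C/- → run E
t=9: L0/L1/L2 = EFG/C/- → run E
t=10: L0/L1/L2 = EFG/C/- → run E
t=11: L0/L1/L2 = FG/CE/- → run F
t=12: L0/L1/L2 = FG/CE/- → run F
t=13: L0/L1/L2 = FG/CE/- → run F
t=14: L0/L1/L2 = FG/CE/- → run F
t=15: L0/L1/L2 = G/CEF/- → run G
t=16: L0/L1/L2 = G/CEF/- → run G
t=17: L0/L1/L2 = G/CEF/- → run G
t=18: L0/L1/L2 = -/CEF/- → run C
t=19: L0/L1/L2 = -/EF/- → run E
t=20: L0/L1/L2 = -/EF/- → run E
t=21: L0/L1/L2 = -/EF/- → run E
t=22: L0/L1/L2 = -/F/- → run F
t=23: (idle)
t=24: (idle)
t=25: (idle)
t=26: (idle)
t=27: (idle)
t=28: (idle)

context switches = 8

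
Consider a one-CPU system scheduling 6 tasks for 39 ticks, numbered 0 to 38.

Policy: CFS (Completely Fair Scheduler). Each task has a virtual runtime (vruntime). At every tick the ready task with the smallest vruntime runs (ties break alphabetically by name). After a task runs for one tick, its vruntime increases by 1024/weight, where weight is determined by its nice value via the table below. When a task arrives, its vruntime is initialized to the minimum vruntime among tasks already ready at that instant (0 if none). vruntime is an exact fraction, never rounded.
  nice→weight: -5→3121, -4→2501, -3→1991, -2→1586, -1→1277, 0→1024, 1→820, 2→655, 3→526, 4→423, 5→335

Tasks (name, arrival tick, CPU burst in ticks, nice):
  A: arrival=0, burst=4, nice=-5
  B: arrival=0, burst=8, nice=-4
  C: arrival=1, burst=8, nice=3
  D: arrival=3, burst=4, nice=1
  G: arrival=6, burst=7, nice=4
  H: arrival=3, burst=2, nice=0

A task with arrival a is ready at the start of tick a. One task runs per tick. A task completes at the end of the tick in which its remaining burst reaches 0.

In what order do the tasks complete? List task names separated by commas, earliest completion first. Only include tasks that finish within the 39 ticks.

t=0: vr[A=0 B=0] → run A
t=1: vr[A=1024/3121 B=0 C=0] → run B
t=2: vr[A=1024/3121 B=1024/2501 C=0] → run C
t=3: vr[A=1024/3121 B=1024/2501 C=512/263 D=1024/3121 H=1024/3121] → run A
t=4: vr[A=2048/3121 B=1024/2501 C=512/263 D=1024/3121 H=1024/3121] → run D
t=5: vr[A=2048/3121 B=1024/2501 C=512/263 D=1008896/639805 H=1024/3121] → run H
t=6: vr[A=2048/3121 B=1024/2501 C=512/263 D=1008896/639805 G=1024/2501 H=4145/3121] → run B
t=7: vr[A=2048/3121 B=2048/2501 C=512/263 D=1008896/639805 G=1024/2501 H=4145/3121] → run G
t=8: vr[A=2048/3121 B=2048/2501 C=512/263 D=1008896/639805 G=2994176/1057923 H=4145/3121] → run A
t=9: vr[A=3072/3121 B=2048/2501 C=512/263 D=1008896/639805 G=2994176/1057923 H=4145/3121] → run B
t=10: vr[A=3072/3121 B=3072/2501 C=512/263 D=1008896/639805 G=2994176/1057923 H=4145/3121] → run A
t=11: vr[B=3072/2501 C=512/263 D=1008896/639805 G=2994176/1057923 H=4145/3121] → run B
t=12: vr[B=4096/2501 C=512/263 D=1008896/639805 G=2994176/1057923 H=4145/3121] → run H
t=13: vr[B=4096/2501 C=512/263 D=1008896/639805 G=2994176/1057923] → run D
t=14: vr[B=4096/2501 C=512/263 D=1807872/639805 G=2994176/1057923] → run B
t=15: vr[B=5120/2501 C=512/263 D=1807872/639805 G=2994176/1057923] → run C
t=16: vr[B=5120/2501 C=1024/263 D=1807872/639805 G=2994176/1057923] → run B
t=17: vr[B=6144/2501 C=1024/263 D=1807872/639805 G=2994176/1057923] → run B
t=18: vr[B=7168/2501 C=1024/263 D=1807872/639805 G=2994176/1057923] → run D
t=19: vr[B=7168/2501 C=1024/263 D=2606848/639805 G=2994176/1057923] → run G
t=20: vr[B=7168/2501 C=1024/263 D=2606848/639805 G=5555200/1057923] → run B
t=21: vr[C=1024/263 D=2606848/639805 G=5555200/1057923] → run C
t=22: vr[C=1536/263 D=2606848/639805 G=5555200/1057923] → run D
t=23: vr[C=1536/263 G=5555200/1057923] → run G
t=24: vr[C=1536/263 G=2705408/352641] → run C
t=25: vr[C=2048/263 G=2705408/352641] → run G
t=26: vr[C=2048/263 G=10677248/1057923] → run C
t=27: vr[C=2560/263 G=10677248/1057923] → run C
t=28: vr[C=3072/263 G=10677248/1057923] → run G
t=29: vr[C=3072/263 G=13238272/1057923] → run C
t=30: vr[C=3584/263 G=13238272/1057923] → run G
t=31: vr[C=3584/263 G=5266432/352641] → run C
t=32: vr[G=5266432/352641] → run G
t=33: (idle)
t=34: (idle)
t=35: (idle)
t=36: (idle)
t=37: (idle)
t=38: (idle)

completion order = A, H, B, D, C, G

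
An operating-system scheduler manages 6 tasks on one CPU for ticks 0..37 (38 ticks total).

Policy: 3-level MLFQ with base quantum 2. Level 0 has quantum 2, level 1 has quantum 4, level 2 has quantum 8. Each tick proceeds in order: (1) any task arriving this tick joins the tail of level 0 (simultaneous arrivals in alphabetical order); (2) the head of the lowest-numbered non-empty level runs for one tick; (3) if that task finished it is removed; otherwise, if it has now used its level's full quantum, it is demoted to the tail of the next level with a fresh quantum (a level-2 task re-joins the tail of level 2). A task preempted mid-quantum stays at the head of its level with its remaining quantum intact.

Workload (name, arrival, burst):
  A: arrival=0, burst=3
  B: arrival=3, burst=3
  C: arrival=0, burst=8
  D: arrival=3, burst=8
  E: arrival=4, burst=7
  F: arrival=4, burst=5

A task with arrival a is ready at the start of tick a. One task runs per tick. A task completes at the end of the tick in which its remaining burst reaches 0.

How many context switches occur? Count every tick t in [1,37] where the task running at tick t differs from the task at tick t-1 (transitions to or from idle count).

context switches = 15

t=0: L0/L1/L2 = AC/-/- → run A
t=1: L0/L1/L2 = AC/-/- → run A
t=2: L0/L1/L2 = C/A/- → run C
t=3: L0/L1/L2 = CBD/A/- → run C
t=4: L0/L1/L2 = BDEF/AC/- → run B
t=5: L0/L1/L2 = BDEF/AC/- → run B
t=6: L0/L1/L2 = DEF/ACB/- → run D
t=7: L0/L1/L2 = DEF/ACB/- → run D
t=8: L0/L1/L2 = EF/ACBD/- → run E
t=9: L0/L1/L2 = EF/ACBD/- → run E
t=10: L0/L1/L2 = F/ACBDE/- → run F
t=11: L0/L1/L2 = F/ACBDE/- → run F
t=12: L0/L1/L2 = -/ACBDEF/- → run A
t=13: L0/L1/L2 = -/CBDEF/- → run C
t=14: L0/L1/L2 = -/CBDEF/- → run C
t=15: L0/L1/L2 = -/CBDEF/- → run C
t=16: L0/L1/L2 = -/CBDEF/- → run C
t=17: L0/L1/L2 = -/BDEF/C → run B
t=18: L0/L1/L2 = -/DEF/C → run D
t=19: L0/L1/L2 = -/DEF/C → run D
t=20: L0/L1/L2 = -/DEF/C → run D
t=21: L0/L1/L2 = -/DEF/C → run D
t=22: L0/L1/L2 = -/EF/CD → run E
t=23: L0/L1/L2 = -/EF/CD → run E
t=24: L0/L1/L2 = -/EF/CD → run E
t=25: L0/L1/L2 = -/EF/CD → run E
t=26: L0/L1/L2 = -/F/CDE → run F
t=27: L0/L1/L2 = -/F/CDE → run F
t=28: L0/L1/L2 = -/F/CDE → run F
t=29: L0/L1/L2 = -/-/CDE → run C
t=30: L0/L1/L2 = -/-/CDE → run C
t=31: L0/L1/L2 = -/-/DE → run D
t=32: L0/L1/L2 = -/-/DE → run D
t=33: L0/L1/L2 = -/-/E → run E
t=34: (idle)
t=35: (idle)
t=36: (idle)
t=37: (idle)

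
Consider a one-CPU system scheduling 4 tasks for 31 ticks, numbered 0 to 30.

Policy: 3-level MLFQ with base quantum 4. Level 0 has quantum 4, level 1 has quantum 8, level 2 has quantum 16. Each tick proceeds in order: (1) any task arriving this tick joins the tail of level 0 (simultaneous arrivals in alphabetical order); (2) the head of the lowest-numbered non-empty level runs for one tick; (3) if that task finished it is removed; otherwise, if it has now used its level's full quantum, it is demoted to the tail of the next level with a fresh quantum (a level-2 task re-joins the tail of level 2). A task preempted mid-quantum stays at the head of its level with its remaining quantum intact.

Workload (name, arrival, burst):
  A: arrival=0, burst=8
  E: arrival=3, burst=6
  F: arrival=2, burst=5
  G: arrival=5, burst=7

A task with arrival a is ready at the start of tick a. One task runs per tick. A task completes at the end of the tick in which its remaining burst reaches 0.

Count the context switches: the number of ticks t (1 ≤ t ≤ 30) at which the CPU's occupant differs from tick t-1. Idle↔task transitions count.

context switches = 8

t=0: L0/L1/L2 = A/-/- → run A
t=1: L0/L1/L2 = A/-/- → run A
t=2: L0/L1/L2 = AF/-/- → run A
t=3: L0/L1/L2 = AFE/-/- → run A
t=4: L0/L1/L2 = FE/A/- → run F
t=5: L0/L1/L2 = FEG/A/- → run F
t=6: L0/L1/L2 = FEG/A/- → run F
t=7: L0/L1/L2 = FEG/A/- → run F
t=8: L0/L1/L2 = EG/AF/- → run E
t=9: L0/L1/L2 = EG/AF/- → run E
t=10: L0/L1/L2 = EG/AF/- → run E
t=11: L0/L1/L2 = EG/AF/- → run E
t=12: L0/L1/L2 = G/AFE/- → run G
t=13: L0/L1/L2 = G/AFE/- → run G
t=14: L0/L1/L2 = G/AFE/- → run G
t=15: L0/L1/L2 = G/AFE/- → run G
t=16: L0/L1/L2 = -/AFEG/- → run A
t=17: L0/L1/L2 = -/AFEG/- → run A
t=18: L0/L1/L2 = -/AFEG/- → run A
t=19: L0/L1/L2 = -/AFEG/- → run A
t=20: L0/L1/L2 = -/FEG/- → run F
t=21: L0/L1/L2 = -/EG/- → run E
t=22: L0/L1/L2 = -/EG/- → run E
t=23: L0/L1/L2 = -/G/- → run G
t=24: L0/L1/L2 = -/G/- → run G
t=25: L0/L1/L2 = -/G/- → run G
t=26: (idle)
t=27: (idle)
t=28: (idle)
t=29: (idle)
t=30: (idle)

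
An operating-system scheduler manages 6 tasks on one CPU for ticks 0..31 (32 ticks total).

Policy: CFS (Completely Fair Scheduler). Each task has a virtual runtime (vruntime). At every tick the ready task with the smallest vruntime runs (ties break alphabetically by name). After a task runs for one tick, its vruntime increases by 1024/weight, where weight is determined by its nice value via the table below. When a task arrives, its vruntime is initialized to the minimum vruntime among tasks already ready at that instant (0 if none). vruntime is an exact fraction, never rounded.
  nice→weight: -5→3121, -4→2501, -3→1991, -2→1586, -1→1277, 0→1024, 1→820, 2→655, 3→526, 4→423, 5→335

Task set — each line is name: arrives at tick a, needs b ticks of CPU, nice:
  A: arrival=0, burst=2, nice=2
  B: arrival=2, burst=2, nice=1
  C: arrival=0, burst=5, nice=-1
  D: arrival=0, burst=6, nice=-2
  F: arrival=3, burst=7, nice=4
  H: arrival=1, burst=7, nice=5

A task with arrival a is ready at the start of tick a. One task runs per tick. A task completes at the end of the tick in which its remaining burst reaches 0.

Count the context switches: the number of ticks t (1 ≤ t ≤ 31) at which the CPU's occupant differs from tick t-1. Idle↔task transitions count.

context switches = 27

t=0: vr[A=0 C=0 D=0] → run A
t=1: vr[A=1024/655 C=0 D=0 H=0] → run C
t=2: vr[A=1024/655 B=0 C=1024/1277 D=0 H=0] → run B
t=3: vr[A=1024/655 B=256/205 C=1024/1277 D=0 F=0 H=0] → run D
t=4: vr[A=1024/655 B=256/205 C=1024/1277 D=512/793 F=0 H=0] → run F
t=5: vr[A=1024/655 B=256/205 C=1024/1277 D=512/793 F=1024/423 H=0] → run H
t=6: vr[A=1024/655 B=256/205 C=1024/1277 D=512/793 F=1024/423 H=1024/335] → run D
t=7: vr[A=1024/655 B=256/205 C=1024/1277 D=1024/793 F=1024/423 H=1024/335] → run C
t=8: vr[A=1024/655 B=256/205 C=2048/1277 D=1024/793 F=1024/423 H=1024/335] → run B
t=9: vr[A=1024/655 C=2048/1277 D=1024/793 F=1024/423 H=1024/335] → run D
t=10: vr[A=1024/655 C=2048/1277 D=1536/793 F=1024/423 H=1024/335] → run A
t=11: vr[C=2048/1277 D=1536/793 F=1024/423 H=1024/335] → run C
t=12: vr[C=3072/1277 D=1536/793 F=1024/423 H=1024/335] → run D
t=13: vr[C=3072/1277 D=2048/793 F=1024/423 H=1024/335] → run C
t=14: vr[C=4096/1277 D=2048/793 F=1024/423 H=1024/335] → run F
t=15: vr[C=4096/1277 D=2048/793 F=2048/423 H=1024/335] → run D
t=16: vr[C=4096/1277 D=2560/793 F=2048/423 H=1024/335] → run H
t=17: vr[C=4096/1277 D=2560/793 F=2048/423 H=2048/335] → run C
t=18: vr[D=2560/793 F=2048/423 H=2048/335] → run D
t=19: vr[F=2048/423 H=2048/335] → run F
t=20: vr[F=1024/141 H=2048/335] → run H
t=21: vr[F=1024/141 H=3072/335] → run F
t=22: vr[F=4096/423 H=3072/335] → run H
t=23: vr[F=4096/423 H=4096/335] → run F
t=24: vr[F=5120/423 H=4096/335] → run F
t=25: vr[F=2048/141 H=4096/335] → run H
t=26: vr[F=2048/141 H=1024/67] → run F
t=27: vr[H=1024/67] → run H
t=28: vr[H=6144/335] → run H
t=29: (idle)
t=30: (idle)
t=31: (idle)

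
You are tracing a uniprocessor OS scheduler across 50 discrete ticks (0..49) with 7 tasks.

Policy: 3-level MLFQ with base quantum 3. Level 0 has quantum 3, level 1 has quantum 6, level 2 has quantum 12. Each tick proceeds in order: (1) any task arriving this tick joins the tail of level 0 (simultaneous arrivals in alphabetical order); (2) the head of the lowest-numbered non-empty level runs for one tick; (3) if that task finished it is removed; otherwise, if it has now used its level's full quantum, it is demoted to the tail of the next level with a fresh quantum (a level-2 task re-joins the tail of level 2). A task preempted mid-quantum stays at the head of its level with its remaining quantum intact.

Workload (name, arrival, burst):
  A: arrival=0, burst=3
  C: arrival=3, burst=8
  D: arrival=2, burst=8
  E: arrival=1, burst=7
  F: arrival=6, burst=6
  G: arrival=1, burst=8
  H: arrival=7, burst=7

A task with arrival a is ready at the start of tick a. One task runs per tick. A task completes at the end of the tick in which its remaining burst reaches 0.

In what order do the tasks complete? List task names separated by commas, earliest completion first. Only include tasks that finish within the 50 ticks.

t=0: L0/L1/L2 = A/-/- → run A
t=1: L0/L1/L2 = AEG/-/- → run A
t=2: L0/L1/L2 = AEGD/-/- → run A
t=3: L0/L1/L2 = EGDC/-/- → run E
t=4: L0/L1/L2 = EGDC/-/- → run E
t=5: L0/L1/L2 = EGDC/-/- → run E
t=6: L0/L1/L2 = GDCF/E/- → run G
t=7: L0/L1/L2 = GDCFH/E/- → run G
t=8: L0/L1/L2 = GDCFH/E/- → run G
t=9: L0/L1/L2 = DCFH/EG/- → run D
t=10: L0/L1/L2 = DCFH/EG/- → run D
t=11: L0/L1/L2 = DCFH/EG/- → run D
t=12: L0/L1/L2 = CFH/EGD/- → run C
t=13: L0/L1/L2 = CFH/EGD/- → run C
t=14: L0/L1/L2 = CFH/EGD/- → run C
t=15: L0/L1/L2 = FH/EGDC/- → run F
t=16: L0/L1/L2 = FH/EGDC/- → run F
t=17: L0/L1/L2 = FH/EGDC/- → run F
t=18: L0/L1/L2 = H/EGDCF/- → run H
t=19: L0/L1/L2 = H/EGDCF/- → run H
t=20: L0/L1/L2 = H/EGDCF/- → run H
t=21: L0/L1/L2 = -/EGDCFH/- → run E
t=22: L0/L1/L2 = -/EGDCFH/- → run E
t=23: L0/L1/L2 = -/EGDCFH/- → run E
t=24: L0/L1/L2 = -/EGDCFH/- → run E
t=25: L0/L1/L2 = -/GDCFH/- → run G
t=26: L0/L1/L2 = -/GDCFH/- → run G
t=27: L0/L1/L2 = -/GDCFH/- → run G
t=28: L0/L1/L2 = -/GDCFH/- → run G
t=29: L0/L1/L2 = -/GDCFH/- → run G
t=30: L0/L1/L2 = -/DCFH/- → run D
t=31: L0/L1/L2 = -/DCFH/- → run D
t=32: L0/L1/L2 = -/DCFH/- → run D
t=33: L0/L1/L2 = -/DCFH/- → run D
t=34: L0/L1/L2 = -/DCFH/- → run D
t=35: L0/L1/L2 = -/CFH/- → run C
t=36: L0/L1/L2 = -/CFH/- → run C
t=37: L0/L1/L2 = -/CFH/- → run C
t=38: L0/L1/L2 = -/CFH/- → run C
t=39: L0/L1/L2 = -/CFH/- → run C
t=40: L0/L1/L2 = -/FH/- → run F
t=41: L0/L1/L2 = -/FH/- → run F
t=42: L0/L1/L2 = -/FH/- → run F
t=43: L0/L1/L2 = -/H/- → run H
t=44: L0/L1/L2 = -/H/- → run H
t=45: L0/L1/L2 = -/H/- → run H
t=46: L0/L1/L2 = -/H/- → run H
t=47: (idle)
t=48: (idle)
t=49: (idle)

completion order = A, E, G, D, C, F, H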